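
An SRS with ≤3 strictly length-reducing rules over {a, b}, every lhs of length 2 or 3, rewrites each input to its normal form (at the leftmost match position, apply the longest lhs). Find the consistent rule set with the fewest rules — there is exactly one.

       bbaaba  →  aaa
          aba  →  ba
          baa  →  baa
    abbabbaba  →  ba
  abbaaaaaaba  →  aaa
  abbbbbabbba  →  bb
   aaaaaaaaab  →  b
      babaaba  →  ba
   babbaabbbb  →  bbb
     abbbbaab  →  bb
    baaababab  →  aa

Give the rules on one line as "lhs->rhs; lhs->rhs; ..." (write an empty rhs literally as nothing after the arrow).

  | bbaaba => ababa => baba => aaa
  | aba => ba
  | baa
  | abbabbaba => bbabbaba => abbbaba => bbbaba => babba => aaba => aba => ba

ab->b; bab->aa; bba->ab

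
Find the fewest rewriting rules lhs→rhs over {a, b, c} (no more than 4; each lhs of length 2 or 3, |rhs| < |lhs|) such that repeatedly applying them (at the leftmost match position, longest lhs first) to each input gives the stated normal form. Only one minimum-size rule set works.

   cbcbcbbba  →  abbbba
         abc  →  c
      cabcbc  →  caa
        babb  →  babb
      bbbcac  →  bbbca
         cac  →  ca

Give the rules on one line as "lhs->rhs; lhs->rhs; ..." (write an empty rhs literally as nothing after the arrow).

abc->cb; ac->a; cb->c; cbc->aa

  | cbcbcbbba => aabcbbba => acbbbba => abbbba
  | abc => cb => c
  | cabcbc => ccbbc => ccbc => caa
  | babb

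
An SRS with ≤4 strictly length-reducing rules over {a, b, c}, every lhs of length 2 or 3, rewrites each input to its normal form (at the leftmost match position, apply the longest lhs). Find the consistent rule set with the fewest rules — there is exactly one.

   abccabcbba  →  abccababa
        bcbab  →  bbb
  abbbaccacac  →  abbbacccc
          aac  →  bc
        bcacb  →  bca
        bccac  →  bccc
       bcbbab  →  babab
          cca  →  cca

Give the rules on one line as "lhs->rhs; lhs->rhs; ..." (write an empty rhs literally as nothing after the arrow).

  | abccabcbba => abccababa
  | bcbab => baab => bbb
  | abbbaccacac => abbbacccac => abbbacccc
  | aac => bc

aa->b; cac->cc; cb->a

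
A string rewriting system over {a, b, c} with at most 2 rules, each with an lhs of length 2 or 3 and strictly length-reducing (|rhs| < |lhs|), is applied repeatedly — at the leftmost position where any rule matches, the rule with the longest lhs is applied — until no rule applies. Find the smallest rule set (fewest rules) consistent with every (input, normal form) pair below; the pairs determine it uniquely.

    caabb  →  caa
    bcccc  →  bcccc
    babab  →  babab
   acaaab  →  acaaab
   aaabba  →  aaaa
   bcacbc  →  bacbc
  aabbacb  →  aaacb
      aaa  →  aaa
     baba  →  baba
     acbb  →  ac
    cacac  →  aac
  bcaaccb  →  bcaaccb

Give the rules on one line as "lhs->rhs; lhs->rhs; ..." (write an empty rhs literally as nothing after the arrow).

bb->; cac->ac

  | caabb => caa
  | bcccc
  | babab
  | acaaab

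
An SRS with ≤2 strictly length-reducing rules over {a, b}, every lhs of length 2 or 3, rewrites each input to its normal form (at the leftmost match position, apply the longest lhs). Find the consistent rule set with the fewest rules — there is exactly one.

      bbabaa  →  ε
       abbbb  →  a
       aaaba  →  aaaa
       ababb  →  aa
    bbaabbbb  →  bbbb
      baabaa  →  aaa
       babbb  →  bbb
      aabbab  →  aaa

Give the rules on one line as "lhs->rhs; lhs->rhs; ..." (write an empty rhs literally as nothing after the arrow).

ab->a; ba->

  | bbabaa => bbaa => ba => ε
  | abbbb => abbb => abb => ab => a
  | aaaba => aaaa
  | ababb => aabb => aab => aa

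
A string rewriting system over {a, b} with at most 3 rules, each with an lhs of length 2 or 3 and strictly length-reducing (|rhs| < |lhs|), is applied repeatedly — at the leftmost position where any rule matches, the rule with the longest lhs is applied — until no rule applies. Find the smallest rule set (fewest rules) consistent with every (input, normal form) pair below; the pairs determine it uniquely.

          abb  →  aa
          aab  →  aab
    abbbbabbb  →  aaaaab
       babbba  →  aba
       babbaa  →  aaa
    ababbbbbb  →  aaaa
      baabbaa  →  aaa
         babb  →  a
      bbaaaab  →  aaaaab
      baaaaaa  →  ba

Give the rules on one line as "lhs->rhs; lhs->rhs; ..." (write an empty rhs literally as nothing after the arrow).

baa->ba; bab->b; bb->a

  | abb => aa
  | aab
  | abbbbabbb => aabbabbb => aaaabbb => aaaaab
  | babbba => bbba => aba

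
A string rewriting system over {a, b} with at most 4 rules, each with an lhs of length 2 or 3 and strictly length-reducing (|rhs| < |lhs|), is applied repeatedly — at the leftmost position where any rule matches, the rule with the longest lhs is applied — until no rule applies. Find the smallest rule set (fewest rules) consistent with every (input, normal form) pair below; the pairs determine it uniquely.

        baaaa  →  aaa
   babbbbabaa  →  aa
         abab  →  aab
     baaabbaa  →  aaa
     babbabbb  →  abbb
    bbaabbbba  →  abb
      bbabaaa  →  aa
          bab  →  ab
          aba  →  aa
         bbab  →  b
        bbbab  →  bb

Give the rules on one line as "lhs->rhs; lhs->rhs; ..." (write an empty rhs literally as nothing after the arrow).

ba->a; baa->a; bba->

  | baaaa => aaa
  | babbbbabaa => abbbbabaa => abbbaa => aba => aa
  | abab => aab
  | baaabbaa => aabbaa => aaa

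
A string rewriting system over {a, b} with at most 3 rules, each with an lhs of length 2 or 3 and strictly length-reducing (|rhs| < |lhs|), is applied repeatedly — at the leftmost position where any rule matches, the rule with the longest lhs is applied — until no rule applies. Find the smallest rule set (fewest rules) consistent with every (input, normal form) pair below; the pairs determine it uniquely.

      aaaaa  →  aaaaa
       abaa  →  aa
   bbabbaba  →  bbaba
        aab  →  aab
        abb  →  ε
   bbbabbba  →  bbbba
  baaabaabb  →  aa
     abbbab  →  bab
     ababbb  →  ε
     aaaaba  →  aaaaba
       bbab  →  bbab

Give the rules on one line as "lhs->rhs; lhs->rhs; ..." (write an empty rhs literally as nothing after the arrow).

abb->; baa->a

  | aaaaa
  | abaa => aa
  | bbabbaba => bbaba
  | aab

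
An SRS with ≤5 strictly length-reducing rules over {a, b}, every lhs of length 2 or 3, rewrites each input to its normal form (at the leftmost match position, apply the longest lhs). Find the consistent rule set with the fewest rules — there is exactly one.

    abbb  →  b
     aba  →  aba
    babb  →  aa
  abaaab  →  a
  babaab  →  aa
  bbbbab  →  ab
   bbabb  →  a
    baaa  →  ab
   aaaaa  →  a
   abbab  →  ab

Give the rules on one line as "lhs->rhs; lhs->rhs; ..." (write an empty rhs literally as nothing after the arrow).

aaa->bb; aab->b; bab->ab; bb->a

  | abbb => aab => b
  | aba
  | babb => abb => aa
  | abaaab => abbbb => aabb => bb => a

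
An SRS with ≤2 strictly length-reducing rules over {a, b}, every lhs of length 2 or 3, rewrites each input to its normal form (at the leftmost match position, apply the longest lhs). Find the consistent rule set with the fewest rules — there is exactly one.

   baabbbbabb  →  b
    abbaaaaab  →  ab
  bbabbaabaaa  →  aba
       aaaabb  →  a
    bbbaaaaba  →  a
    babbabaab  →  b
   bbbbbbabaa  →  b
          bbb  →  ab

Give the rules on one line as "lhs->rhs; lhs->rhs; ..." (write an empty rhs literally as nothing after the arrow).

aa->; bb->a

  | baabbbbabb => bbbbbabb => abbbabb => aababb => babb => baa => b
  | abbaaaaab => aaaaaaab => aaaaab => aaab => ab
  | bbabbaabaaa => aabbaabaaa => bbaabaaa => aaabaaa => abaaa => aba
  | aaaabb => aabb => bb => a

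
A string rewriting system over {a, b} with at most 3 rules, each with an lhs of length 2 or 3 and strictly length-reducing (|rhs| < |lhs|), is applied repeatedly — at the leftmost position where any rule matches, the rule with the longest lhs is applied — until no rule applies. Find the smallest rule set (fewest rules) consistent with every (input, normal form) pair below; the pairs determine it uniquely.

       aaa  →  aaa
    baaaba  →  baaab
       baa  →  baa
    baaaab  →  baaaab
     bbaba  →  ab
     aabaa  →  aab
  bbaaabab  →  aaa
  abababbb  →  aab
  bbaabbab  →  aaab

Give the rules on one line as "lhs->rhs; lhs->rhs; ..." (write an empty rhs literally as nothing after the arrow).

  | aaa
  | baaaba => baaab
  | baa
  | baaaab

aba->ab; bb->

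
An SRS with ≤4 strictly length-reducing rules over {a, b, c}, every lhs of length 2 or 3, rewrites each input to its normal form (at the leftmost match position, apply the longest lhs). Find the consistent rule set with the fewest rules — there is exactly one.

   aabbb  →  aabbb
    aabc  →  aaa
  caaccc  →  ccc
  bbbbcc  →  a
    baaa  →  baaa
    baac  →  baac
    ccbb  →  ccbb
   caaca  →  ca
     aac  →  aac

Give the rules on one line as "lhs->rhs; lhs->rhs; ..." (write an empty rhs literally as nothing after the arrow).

bba->; bc->a; caa->

  | aabbb
  | aabc => aaa
  | caaccc => ccc
  | bbbbcc => bbbac => bc => a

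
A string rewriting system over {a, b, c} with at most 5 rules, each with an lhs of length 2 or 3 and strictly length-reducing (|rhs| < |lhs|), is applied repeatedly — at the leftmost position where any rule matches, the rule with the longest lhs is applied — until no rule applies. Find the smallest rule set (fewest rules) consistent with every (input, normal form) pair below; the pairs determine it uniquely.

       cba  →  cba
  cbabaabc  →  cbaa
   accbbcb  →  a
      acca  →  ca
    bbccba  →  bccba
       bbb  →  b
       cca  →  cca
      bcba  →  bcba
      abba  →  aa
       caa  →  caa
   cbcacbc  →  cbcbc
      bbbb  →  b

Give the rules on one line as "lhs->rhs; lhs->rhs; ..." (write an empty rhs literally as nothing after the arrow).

  | cba
  | cbabaabc => cbaaabc => cbaaac => cbaa
  | accbbcb => cbbcb => aacb => ab => a
  | acca => ca

ab->a; ac->; bb->b; cbb->aa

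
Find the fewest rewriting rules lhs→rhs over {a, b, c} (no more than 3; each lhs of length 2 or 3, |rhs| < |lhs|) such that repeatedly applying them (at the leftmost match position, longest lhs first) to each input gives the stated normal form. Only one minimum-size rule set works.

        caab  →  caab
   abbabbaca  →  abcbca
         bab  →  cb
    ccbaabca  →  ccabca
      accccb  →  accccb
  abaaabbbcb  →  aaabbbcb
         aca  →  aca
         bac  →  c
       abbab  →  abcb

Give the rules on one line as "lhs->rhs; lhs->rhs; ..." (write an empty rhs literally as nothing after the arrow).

  | caab
  | abbabbaca => abcbbaca => abcbca
  | bab => cb
  | ccbaabca => ccabca

ba->; bab->cb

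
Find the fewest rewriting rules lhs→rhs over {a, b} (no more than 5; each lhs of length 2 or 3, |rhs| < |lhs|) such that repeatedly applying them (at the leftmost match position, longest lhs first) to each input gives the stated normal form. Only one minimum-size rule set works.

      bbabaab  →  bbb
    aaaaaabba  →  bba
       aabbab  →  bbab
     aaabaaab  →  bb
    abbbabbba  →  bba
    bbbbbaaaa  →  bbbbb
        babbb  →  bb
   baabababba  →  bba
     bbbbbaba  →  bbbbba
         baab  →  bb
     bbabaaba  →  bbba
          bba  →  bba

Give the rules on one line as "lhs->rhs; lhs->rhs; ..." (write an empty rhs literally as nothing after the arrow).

  | bbabaab => bbaab => bbb
  | aaaaaabba => aaaaabba => aaaabba => aaabba => aabba => bba
  | aabbab => bbab
  | aaabaaab => aabaaab => baaab => baab => bb

aa->; aaa->aa; aba->a; abb->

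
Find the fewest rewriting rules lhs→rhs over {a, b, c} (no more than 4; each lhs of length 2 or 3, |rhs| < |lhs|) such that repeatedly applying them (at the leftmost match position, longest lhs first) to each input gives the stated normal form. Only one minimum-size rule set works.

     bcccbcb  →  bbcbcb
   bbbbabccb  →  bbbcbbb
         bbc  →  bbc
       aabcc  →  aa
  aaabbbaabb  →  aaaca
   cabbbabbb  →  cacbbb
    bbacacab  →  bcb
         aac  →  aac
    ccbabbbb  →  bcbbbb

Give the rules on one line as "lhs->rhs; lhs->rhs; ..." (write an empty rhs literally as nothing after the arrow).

  | bcccbcb => bbcbcb
  | bbbbabccb => bbbcbccb => bbbcbbb
  | bbc
  | aabcc => aabb => aa

abb->a; ba->c; cc->b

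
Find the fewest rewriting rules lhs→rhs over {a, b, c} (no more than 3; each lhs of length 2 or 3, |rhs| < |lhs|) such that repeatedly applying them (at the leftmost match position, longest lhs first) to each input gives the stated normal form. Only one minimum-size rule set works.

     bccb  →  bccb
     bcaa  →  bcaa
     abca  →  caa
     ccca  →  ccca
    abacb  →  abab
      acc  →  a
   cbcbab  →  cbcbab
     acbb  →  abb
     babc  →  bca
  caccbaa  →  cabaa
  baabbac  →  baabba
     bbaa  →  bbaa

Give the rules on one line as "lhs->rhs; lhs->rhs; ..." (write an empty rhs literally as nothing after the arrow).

  | bccb
  | bcaa
  | abca => caa
  | ccca

abc->ca; ac->a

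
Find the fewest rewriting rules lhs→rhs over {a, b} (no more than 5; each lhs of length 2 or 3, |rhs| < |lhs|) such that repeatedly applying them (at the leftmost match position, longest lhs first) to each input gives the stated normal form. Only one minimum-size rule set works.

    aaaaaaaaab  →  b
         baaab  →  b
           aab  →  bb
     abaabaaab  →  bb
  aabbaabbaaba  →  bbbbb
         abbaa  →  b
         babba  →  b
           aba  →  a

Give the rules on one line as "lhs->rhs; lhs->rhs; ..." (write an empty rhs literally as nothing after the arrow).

aa->b; ab->; ba->; baa->b

  | aaaaaaaaab => baaaaaaab => baaaaab => baaab => bab => b
  | baaab => bab => b
  | aab => bb
  | abaabaaab => aabaaab => bbaaab => bbab => bb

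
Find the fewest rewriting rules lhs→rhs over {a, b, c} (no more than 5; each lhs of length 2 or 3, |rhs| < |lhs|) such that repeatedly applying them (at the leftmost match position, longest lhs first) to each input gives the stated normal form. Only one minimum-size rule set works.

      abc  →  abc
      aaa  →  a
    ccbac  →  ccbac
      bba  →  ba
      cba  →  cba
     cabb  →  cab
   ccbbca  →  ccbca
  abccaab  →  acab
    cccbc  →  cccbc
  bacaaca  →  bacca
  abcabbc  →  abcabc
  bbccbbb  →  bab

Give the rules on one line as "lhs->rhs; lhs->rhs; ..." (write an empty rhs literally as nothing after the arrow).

aa->; baa->c; bb->b; bcc->ba

  | abc
  | aaa => a
  | ccbac
  | bba => ba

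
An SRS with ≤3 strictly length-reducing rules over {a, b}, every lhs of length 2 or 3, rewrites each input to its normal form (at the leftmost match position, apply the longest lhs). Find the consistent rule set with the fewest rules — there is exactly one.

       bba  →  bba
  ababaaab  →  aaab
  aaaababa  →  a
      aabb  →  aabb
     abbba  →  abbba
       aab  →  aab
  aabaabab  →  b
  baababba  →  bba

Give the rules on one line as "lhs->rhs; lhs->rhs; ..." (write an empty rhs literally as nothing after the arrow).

  | bba
  | ababaaab => babaaab => aaab
  | aaaababa => aaababa => aababa => ababa => baba => a
  | aabb

aba->ba; baa->b; bab->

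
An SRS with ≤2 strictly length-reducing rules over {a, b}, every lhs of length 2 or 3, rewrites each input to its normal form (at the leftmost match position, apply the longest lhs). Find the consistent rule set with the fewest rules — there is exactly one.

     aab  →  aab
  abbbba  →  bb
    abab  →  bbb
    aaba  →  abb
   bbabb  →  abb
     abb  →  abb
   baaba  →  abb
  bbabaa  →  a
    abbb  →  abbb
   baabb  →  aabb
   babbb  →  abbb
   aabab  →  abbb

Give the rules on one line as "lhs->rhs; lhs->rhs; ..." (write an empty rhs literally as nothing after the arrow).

aba->bb; ba->a

  | aab
  | abbbba => abbba => abba => aba => bb
  | abab => bbb
  | aaba => abb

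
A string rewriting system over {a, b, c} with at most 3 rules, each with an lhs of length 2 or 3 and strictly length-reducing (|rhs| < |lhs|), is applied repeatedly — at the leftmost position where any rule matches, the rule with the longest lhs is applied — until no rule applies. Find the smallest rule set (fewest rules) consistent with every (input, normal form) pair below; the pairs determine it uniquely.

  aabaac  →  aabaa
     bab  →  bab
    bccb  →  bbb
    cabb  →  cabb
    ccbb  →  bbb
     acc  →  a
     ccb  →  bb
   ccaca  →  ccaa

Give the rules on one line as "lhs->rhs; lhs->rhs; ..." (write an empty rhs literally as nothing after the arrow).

  | aabaac => aabaa
  | bab
  | bccb => bbb
  | cabb

ac->a; ccb->bb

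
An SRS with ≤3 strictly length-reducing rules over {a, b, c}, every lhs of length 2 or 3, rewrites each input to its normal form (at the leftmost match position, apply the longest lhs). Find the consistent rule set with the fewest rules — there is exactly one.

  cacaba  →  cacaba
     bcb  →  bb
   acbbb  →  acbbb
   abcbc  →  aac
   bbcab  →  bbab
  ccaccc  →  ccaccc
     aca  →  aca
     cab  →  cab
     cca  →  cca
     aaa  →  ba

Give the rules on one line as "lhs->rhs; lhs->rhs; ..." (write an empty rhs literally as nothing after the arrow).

  | cacaba
  | bcb => bb
  | acbbb
  | abcbc => abbc => aac

aaa->ba; abb->aa; bc->b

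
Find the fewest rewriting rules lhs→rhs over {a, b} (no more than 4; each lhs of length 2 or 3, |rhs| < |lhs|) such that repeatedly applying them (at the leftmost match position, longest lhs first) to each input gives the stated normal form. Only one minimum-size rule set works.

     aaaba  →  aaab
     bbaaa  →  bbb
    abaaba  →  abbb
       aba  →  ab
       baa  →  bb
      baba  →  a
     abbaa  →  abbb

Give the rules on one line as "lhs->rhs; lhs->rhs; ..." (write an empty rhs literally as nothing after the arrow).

  | aaaba => aaab
  | bbaaa => bbba => bbb
  | abaaba => abbba => abbb
  | aba => ab

ba->b; baa->bb; bab->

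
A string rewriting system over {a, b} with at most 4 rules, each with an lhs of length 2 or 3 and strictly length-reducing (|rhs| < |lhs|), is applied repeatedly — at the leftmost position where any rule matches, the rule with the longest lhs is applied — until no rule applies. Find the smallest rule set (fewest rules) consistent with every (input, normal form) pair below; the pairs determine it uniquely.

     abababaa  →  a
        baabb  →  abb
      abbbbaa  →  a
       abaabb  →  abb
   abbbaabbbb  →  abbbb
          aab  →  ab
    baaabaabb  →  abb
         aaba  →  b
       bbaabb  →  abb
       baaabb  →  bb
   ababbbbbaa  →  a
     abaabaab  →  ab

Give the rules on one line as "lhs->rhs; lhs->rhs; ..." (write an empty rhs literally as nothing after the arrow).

  | abababaa => bbabaa => babaa => abaa => ba => a
  | baabb => aabb => abb
  | abbbbaa => abbbaa => abbaa => abaa => ba => a
  | abaabb => babb => abb

aa->a; aaa->; aba->b; ba->a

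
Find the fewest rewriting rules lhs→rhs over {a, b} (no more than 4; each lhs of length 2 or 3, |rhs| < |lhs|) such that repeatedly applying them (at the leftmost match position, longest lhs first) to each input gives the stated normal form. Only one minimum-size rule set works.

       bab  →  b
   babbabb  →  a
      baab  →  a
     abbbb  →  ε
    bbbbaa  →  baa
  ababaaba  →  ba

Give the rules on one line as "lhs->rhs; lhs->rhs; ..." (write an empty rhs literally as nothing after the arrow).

aab->b; ab->; bb->a

  | bab => b
  | babbabb => bbabb => aabb => bb => a
  | baab => bb => a
  | abbbb => bbb => ab => ε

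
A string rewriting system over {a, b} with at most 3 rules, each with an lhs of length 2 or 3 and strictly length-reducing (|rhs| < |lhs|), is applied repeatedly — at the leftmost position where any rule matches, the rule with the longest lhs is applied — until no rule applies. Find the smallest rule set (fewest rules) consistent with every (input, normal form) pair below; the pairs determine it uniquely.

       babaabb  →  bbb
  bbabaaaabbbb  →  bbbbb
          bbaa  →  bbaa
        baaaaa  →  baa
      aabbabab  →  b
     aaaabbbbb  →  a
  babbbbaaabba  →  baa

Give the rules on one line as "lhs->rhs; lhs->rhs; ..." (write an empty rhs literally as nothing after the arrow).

aaa->; aab->; ab->a

  | babaabb => baaabb => bbb
  | bbabaaaabbbb => bbaaaaabbbb => bbaabbbb => bbbbb
  | bbaa
  | baaaaa => baa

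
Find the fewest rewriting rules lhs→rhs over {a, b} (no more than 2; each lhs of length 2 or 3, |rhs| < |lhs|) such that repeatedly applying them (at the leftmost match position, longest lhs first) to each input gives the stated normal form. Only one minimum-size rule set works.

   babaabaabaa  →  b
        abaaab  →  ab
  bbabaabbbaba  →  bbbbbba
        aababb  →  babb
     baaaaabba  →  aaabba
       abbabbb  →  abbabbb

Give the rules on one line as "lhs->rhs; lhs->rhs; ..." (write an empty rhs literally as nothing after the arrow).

  | babaabaabaa => bbaabaabaa => bbaabaa => bbaa => b
  | abaaab => baaab => ab
  | bbabaabbbaba => bbbaabbbaba => bbbbbaba => bbbbbba
  | aababb => ababb => babb

aba->ba; baa->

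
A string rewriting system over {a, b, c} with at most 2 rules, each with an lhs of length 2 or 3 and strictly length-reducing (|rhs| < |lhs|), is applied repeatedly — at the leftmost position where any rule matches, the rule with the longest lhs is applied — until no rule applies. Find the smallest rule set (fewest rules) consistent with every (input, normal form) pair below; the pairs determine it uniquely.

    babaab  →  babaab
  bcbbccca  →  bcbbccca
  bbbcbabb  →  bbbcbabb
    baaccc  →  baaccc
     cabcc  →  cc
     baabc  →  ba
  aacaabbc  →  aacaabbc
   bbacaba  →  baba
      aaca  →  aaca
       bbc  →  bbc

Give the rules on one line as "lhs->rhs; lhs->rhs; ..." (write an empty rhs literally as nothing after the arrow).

abc->; bac->

  | babaab
  | bcbbccca
  | bbbcbabb
  | baaccc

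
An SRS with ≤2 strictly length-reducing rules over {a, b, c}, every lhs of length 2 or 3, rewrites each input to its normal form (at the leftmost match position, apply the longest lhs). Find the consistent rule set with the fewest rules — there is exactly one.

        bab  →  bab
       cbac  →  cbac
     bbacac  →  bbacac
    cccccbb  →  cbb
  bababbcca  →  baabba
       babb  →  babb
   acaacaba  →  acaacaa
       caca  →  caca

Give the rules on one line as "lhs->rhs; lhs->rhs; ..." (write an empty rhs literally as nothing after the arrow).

aba->aa; cc->

  | bab
  | cbac
  | bbacac
  | cccccbb => cccbb => cbb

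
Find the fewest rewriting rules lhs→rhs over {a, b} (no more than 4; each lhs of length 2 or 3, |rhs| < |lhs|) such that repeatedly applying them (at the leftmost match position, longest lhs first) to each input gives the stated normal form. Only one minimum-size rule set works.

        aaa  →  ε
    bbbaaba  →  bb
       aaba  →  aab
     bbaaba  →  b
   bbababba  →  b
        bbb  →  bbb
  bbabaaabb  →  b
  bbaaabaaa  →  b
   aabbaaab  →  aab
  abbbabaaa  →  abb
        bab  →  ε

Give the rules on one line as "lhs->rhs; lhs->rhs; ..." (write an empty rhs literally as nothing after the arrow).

aaa->; ba->b; bab->

  | aaa => ε
  | bbbaaba => bbbaba => bba => bb
  | aaba => aab
  | bbaaba => bbaba => ba => b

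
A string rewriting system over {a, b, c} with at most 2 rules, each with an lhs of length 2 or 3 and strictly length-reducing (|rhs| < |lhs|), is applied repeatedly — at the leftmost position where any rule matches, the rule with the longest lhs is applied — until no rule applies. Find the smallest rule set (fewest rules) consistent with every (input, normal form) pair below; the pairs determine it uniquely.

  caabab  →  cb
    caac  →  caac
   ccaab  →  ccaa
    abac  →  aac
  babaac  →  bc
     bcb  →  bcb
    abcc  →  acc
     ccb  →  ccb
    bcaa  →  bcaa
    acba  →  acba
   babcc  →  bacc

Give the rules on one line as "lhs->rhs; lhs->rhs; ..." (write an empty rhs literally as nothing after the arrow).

aaa->; ab->a

  | caabab => caaab => cb
  | caac
  | ccaab => ccaa
  | abac => aac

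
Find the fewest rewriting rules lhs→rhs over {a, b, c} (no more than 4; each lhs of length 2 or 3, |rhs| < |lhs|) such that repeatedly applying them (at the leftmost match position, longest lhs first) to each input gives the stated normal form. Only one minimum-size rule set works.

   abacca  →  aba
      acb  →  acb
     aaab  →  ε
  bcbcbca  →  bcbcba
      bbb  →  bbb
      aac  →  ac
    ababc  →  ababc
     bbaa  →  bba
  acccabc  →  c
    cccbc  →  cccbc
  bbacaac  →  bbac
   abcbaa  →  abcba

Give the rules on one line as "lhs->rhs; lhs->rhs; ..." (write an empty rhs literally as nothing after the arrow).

  | abacca => abaca => abaa => aba
  | acb
  | aaab => aab => ε
  | bcbcbca => bcbcba

aa->a; aab->; ca->a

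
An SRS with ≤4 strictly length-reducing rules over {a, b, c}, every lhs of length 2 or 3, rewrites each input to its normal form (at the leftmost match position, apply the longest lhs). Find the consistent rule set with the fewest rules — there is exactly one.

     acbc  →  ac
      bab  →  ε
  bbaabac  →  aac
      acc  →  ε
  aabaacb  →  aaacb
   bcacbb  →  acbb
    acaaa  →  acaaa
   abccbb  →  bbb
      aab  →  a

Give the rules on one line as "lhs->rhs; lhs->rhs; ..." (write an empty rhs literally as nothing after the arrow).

ab->; ba->a; bc->; cc->b

  | acbc => ac
  | bab => ab => ε
  | bbaabac => baabac => aabac => aac
  | acc => ab => ε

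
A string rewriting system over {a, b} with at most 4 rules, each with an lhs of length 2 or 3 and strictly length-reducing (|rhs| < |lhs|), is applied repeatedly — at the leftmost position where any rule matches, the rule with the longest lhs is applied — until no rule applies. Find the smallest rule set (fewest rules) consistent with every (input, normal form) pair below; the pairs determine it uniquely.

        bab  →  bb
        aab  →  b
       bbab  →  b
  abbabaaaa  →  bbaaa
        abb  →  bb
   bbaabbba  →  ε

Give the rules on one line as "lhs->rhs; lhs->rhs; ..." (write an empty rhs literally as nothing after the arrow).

ab->b; aba->; bbb->ab

  | bab => bb
  | aab => ab => b
  | bbab => bbb => ab => b
  | abbabaaaa => bbabaaaa => bbaaa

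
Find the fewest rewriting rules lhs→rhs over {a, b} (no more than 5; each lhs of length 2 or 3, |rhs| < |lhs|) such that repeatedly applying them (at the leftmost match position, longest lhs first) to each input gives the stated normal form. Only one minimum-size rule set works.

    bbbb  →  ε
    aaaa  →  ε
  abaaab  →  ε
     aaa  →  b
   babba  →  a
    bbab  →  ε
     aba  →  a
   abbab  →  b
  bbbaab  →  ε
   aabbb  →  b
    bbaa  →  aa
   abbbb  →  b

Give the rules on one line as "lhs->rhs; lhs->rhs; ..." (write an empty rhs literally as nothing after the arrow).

aaa->b; ab->; ba->; bb->

  | bbbb => bb => ε
  | aaaa => ba => ε
  | abaaab => aaab => bb => ε
  | aaa => b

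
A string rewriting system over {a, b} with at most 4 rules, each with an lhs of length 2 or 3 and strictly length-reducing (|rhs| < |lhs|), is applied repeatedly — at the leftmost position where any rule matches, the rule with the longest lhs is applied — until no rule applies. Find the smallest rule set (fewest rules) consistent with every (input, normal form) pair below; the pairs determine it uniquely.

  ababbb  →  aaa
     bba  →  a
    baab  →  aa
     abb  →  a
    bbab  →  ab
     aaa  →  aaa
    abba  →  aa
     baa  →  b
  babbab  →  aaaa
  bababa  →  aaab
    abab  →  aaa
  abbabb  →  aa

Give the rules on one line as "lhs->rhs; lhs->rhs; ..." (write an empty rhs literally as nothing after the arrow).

  | ababbb => aaabb => aaa
  | bba => a
  | baab => bab => aa
  | abb => a

ba->b; bab->aa; bb->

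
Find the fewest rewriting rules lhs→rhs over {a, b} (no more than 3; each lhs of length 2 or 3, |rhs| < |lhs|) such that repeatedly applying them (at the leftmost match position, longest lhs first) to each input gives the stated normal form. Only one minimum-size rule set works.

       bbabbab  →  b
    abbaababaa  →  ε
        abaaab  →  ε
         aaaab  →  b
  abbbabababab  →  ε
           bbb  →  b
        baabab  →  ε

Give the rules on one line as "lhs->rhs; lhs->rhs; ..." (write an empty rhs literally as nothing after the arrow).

  | bbabbab => abbab => bab => b
  | abbaababaa => baababaa => bbabaa => abaa => aa => ε
  | abaaab => aaab => ab => ε
  | aaaab => aab => b

aa->; ab->; bb->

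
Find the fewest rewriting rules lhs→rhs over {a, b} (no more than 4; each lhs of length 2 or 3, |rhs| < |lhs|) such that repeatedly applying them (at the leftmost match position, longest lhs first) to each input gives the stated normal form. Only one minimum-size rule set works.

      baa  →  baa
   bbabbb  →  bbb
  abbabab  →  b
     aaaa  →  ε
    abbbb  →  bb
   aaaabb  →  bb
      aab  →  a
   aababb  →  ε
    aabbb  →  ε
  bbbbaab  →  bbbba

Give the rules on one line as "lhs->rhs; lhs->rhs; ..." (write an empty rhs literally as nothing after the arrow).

  | baa
  | bbabbb => bbb
  | abbabab => abab => b
  | aaaa => aba => ε

aaa->ab; ab->; aba->; abb->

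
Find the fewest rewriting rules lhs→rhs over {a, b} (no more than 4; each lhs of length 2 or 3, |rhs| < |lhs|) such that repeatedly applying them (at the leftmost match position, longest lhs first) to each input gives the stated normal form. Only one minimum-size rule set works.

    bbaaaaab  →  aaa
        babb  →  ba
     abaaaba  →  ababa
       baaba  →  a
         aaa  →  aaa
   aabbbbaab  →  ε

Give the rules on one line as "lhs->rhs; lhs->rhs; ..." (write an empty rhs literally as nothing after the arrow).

aab->; baa->b; bb->

  | bbaaaaab => aaaaab => aaa
  | babb => ba
  | abaaaba => ababa
  | baaba => bba => a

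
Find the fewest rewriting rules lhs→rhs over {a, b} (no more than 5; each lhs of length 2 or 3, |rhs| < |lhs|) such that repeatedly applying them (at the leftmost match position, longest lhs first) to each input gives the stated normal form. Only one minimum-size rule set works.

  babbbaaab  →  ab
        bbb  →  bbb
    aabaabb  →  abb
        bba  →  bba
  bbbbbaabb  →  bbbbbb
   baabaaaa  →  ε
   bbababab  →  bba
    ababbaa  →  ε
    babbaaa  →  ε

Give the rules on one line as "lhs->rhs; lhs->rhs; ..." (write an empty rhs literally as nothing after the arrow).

aa->; aab->ab; baa->; bab->ba

  | babbbaaab => babbaaab => babaaab => baaaab => aab => ab
  | bbb
  | aabaabb => abaabb => abb
  | bba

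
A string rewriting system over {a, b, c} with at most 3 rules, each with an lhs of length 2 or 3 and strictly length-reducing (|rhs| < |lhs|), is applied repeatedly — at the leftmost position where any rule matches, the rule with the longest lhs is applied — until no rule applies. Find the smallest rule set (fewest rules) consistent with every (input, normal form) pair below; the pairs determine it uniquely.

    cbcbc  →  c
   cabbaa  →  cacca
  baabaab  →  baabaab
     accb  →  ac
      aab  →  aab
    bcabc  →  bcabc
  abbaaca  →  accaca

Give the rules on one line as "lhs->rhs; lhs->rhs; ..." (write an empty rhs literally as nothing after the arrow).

bba->cc; cb->

  | cbcbc => cbc => c
  | cabbaa => cacca
  | baabaab
  | accb => ac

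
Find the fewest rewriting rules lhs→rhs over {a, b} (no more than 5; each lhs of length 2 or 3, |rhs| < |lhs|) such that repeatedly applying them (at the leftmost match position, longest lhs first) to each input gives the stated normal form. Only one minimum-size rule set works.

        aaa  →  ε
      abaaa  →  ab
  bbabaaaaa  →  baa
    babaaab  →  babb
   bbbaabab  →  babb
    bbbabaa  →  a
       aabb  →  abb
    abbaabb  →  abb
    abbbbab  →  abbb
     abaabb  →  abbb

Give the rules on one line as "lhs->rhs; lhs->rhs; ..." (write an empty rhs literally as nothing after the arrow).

  | aaa => ε
  | abaaa => abaa => aba => ab
  | bbabaaaaa => baaaaa => baa
  | babaaab => babaab => babab => babb

aaa->; aab->ab; aba->ab; bba->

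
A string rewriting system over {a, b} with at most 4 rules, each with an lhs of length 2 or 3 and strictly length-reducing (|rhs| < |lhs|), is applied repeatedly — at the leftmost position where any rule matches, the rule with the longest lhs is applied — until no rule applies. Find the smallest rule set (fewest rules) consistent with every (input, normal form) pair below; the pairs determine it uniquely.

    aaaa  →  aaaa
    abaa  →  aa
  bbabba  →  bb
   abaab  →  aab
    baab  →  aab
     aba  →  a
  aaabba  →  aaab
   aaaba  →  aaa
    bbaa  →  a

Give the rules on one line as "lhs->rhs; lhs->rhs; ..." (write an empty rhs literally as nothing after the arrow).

  | aaaa
  | abaa => aa
  | bbabba => bbba => bb
  | abaab => aab

aba->a; ba->a; bba->b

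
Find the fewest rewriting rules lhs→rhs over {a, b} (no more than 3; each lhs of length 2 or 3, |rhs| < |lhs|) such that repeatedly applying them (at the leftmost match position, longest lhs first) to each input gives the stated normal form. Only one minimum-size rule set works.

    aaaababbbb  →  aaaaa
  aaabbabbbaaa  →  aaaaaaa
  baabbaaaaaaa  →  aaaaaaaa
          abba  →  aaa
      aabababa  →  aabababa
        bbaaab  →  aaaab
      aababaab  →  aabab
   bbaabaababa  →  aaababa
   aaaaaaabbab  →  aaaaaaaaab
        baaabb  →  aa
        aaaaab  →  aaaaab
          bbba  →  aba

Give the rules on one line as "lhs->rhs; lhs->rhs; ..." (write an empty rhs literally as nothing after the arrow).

baa->; bb->a

  | aaaababbbb => aaaabaabb => aaaabb => aaaaa
  | aaabbabbbaaa => aaaaabbbaaa => aaaaaabaaa => aaaaaaa
  | baabbaaaaaaa => bbaaaaaaa => aaaaaaaa
  | abba => aaa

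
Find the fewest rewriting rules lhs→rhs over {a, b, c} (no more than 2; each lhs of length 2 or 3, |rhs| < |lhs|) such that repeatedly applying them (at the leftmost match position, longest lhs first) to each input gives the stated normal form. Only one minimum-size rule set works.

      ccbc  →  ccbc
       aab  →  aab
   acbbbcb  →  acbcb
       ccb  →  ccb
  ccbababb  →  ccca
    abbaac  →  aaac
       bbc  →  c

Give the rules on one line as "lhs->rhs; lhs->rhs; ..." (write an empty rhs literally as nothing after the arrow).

bab->c; bb->

  | ccbc
  | aab
  | acbbbcb => acbcb
  | ccb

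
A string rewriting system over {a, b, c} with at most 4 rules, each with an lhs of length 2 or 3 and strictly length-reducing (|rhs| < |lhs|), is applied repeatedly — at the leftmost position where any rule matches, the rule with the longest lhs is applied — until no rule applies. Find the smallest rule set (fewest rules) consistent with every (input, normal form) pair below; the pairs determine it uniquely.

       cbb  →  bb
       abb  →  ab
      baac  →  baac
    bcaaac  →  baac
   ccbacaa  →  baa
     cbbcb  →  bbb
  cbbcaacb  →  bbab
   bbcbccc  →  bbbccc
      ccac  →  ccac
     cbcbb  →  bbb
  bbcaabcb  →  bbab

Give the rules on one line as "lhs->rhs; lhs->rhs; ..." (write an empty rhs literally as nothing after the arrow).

  | cbb => bb
  | abb => ab
  | baac
  | bcaaac => baac

abb->ab; caa->a; cb->b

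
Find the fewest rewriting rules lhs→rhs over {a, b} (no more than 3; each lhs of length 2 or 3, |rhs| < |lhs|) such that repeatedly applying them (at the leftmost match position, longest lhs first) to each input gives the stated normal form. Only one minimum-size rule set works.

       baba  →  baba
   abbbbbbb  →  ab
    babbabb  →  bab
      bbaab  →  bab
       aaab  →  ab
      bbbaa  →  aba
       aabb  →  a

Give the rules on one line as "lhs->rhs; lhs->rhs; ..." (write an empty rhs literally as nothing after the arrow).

  | baba
  | abbbbbbb => aabbbbb => abbbbb => aabbb => abbb => aab => ab
  | babbabb => babbb => baab => bab
  | bbaab => bab

aa->a; bb->a; bba->b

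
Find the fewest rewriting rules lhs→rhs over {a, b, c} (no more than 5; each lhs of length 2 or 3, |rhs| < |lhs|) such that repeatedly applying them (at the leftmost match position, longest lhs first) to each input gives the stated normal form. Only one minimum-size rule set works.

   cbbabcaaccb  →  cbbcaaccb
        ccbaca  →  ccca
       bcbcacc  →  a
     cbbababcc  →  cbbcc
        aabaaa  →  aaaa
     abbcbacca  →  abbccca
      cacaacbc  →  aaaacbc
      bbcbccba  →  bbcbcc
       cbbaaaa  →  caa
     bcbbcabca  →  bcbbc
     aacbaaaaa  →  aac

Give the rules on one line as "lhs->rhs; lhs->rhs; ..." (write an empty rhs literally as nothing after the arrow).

  | cbbabcaaccb => cbbcaaccb
  | ccbaca => ccca
  | bcbcacc => bcbaac => bcac => baa => a
  | cbbababcc => cbbabcc => cbbcc

abc->b; aca->ac; ba->; cac->aa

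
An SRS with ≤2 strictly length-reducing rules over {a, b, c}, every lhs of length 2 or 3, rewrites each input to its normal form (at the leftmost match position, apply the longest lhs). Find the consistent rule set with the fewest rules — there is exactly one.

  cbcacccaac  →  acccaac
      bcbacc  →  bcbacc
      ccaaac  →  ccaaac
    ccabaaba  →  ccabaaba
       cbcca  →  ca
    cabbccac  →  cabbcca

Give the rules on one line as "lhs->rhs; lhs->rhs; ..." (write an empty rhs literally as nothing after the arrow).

  | cbcacccaac => acccaac
  | bcbacc
  | ccaaac
  | ccabaaba

cac->ca; cbc->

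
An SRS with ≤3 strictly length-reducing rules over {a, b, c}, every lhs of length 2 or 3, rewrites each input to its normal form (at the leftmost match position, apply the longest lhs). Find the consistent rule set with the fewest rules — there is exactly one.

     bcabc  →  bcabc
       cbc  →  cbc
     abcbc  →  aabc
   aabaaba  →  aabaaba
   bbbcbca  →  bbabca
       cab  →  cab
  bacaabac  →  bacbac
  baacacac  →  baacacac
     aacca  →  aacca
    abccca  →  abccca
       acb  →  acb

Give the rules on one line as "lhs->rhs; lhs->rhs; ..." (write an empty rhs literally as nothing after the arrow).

bcb->ab; caa->c

  | bcabc
  | cbc
  | abcbc => aabc
  | aabaaba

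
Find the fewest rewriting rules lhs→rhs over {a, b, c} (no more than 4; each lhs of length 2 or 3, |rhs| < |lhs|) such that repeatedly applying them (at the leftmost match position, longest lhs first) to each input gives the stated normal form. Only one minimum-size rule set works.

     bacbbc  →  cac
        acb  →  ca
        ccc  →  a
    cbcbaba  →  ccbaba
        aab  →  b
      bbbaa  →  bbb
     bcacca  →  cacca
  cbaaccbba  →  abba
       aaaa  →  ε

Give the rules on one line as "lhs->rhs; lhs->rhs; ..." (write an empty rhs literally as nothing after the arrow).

  | bacbbc => bcabc => cabc => cac
  | acb => ca
  | ccc => a
  | cbcbaba => ccbaba

aa->; acb->ca; bc->c; ccc->a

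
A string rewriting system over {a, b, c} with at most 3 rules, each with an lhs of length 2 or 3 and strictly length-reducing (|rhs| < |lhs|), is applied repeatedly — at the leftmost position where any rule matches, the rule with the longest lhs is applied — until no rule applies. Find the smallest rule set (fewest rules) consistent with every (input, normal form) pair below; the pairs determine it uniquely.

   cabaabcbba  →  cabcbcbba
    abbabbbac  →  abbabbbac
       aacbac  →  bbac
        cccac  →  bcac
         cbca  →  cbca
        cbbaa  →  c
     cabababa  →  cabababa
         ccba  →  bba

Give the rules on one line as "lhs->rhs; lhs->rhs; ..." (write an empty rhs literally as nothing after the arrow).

  | cabaabcbba => cabcbcbba
  | abbabbbac
  | aacbac => ccbac => bbac
  | cccac => bcac

aa->c; bbc->; cc->b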